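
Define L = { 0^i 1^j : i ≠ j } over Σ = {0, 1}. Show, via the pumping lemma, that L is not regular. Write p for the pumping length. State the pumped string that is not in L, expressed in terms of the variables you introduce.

Assume L is regular. Let p be the pumping length given by the pumping lemma.
Choose w = 0^p 1^{p+p!}. Since p ≠ p+p!, w ∈ L; and |w| ≥ p.
The pumping lemma gives a decomposition w = xyz where |xy| ≤ p and y is nonempty.
Because |xy| ≤ p and w begins with p copies of 0, we have y = 0^k with 1 ≤ k ≤ p.
Since 1 ≤ k ≤ p, k divides p!; set t = 1 + p!/k. Then xy^t z has p + (p!/k)·k = p + p! copies of 0. Now the 0-count equals the 1-count, so i ≠ j fails. So xy^t z = 0^{p+p!} 1^{p+p!} ∉ L.
Contradiction. Therefore L is not regular.

0^{p+p!} 1^{p+p!}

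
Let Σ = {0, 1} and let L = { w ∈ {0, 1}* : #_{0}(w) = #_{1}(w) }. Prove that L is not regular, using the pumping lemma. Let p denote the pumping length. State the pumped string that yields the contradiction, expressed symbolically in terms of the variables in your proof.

Assume L is regular; let p be its pumping constant.
Choose w = 0^p 1^p ∈ L with |w| = 2p ≥ p.
By the pumping lemma, w = xyz with |xy| ≤ p and |y| ≥ 1.
Since the first p symbols of w are all 0's and |xy| ≤ p, y lies entirely in the leading 0-block: y = 0^k for some k with 1 ≤ k ≤ p.
Pump with i = 2: xy^2z = 0^{p+k} 1^p has p+k occurrences of 0 but only p of 1. Since k ≥ 1 the counts differ, so xy^2z ∉ L.
This contradicts the pumping lemma, so L is not regular.

0^{p+k} 1^p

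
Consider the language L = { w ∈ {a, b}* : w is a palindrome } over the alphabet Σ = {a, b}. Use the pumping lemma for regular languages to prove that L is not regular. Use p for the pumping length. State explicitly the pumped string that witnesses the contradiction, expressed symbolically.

a^{p+k} b a^p

Toward a contradiction, assume L is regular with pumping length p.
Take w = a^p b a^p, a palindrome of length 2p+1 ≥ p.
The pumping lemma gives a decomposition w = xyz where |xy| ≤ p and |y| > 0.
The first p characters of w are a's, so xy (and hence y) consists only of a's. Write y = a^k, 1 ≤ k ≤ p.
Pump with i = 2: xy^2z = a^{p+k} b a^p. Its reverse is a^p b a^{p+k}, which differs from xy^2z since k ≥ 1. So xy^2z is not a palindrome and xy^2z ∉ L.
This is a contradiction; hence L is not regular.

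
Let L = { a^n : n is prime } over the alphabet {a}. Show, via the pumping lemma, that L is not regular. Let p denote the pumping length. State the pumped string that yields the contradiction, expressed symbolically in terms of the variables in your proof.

a^{q(1+k)}

Toward a contradiction, assume L is regular with pumping length p.
Let q be a prime with q ≥ p+2 (infinitely many primes exist), and take w = a^q ∈ L with |w| = q ≥ p.
By the pumping lemma, w = xyz with |xy| ≤ p and |y| > 0.
Then y = a^k for some k with 1 ≤ k ≤ p.
Since 1 ≤ k ≤ p, |xz| = q-k. Pump with i = q+1: |xy^{q+1}z| = (q-k)+(q+1)k = q+qk = q(1+k), which is composite (both factors ≥ 2). So xy^{q+1}z = a^{q(1+k)} ∉ L.
This contradicts the pumping lemma, so L is not regular.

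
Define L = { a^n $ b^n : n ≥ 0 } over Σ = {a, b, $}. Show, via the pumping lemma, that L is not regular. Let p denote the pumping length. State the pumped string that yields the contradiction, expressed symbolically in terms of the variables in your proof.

Suppose for contradiction that L is regular, and let p be the pumping length.
Take w = a^p $ b^p ∈ L with |w| = 2p+1 ≥ p.
Write w = xyz as guaranteed by the lemma, with |xy| ≤ p and |y| > 0.
The first p characters of w are a's, so xy (and hence y) consists only of a's. Write y = a^k, 1 ≤ k ≤ p.
Pump with i = 2: xy^2z = a^{p+k} $ b^p, which would require p+k = p. But k ≥ 1, so xy^2z ∉ L.
This contradicts the pumping lemma, so L is not regular.

a^{p+k} $ b^p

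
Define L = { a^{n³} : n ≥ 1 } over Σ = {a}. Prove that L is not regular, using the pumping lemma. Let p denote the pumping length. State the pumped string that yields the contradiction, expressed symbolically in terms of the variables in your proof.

Toward a contradiction, assume L is regular with pumping length p.
Take w = a^{p³} ∈ L with |w| = p³ ≥ p.
The pumping lemma gives a decomposition w = xyz where |xy| ≤ p and |y| > 0.
Then y = a^k for some k with 1 ≤ k ≤ p.
Pump with i = 2: xy^2z = a^{p³+k}. Since 1 ≤ k ≤ p, p³ < p³+k ≤ p³+p < p³+3p²+3p+1 = (p+1)³, so p³+k is not a perfect cube. So xy^2z ∉ L.
Contradiction. Therefore L is not regular.

a^{p³+k}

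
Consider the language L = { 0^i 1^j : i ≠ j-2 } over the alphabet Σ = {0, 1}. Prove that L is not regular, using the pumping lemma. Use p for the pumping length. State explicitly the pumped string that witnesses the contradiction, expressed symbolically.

Assume L is regular; let p be its pumping constant.
Choose w = 0^p 1^{p+p!+2}. Since p ≠ (p+p!+2)-2 = p+p!, w ∈ L; and |w| ≥ p.
The pumping lemma gives a decomposition w = xyz where |xy| ≤ p and y is nonempty.
Because |xy| ≤ p and w begins with p copies of 0, we have y = 0^k with 1 ≤ k ≤ p.
Since 1 ≤ k ≤ p, k divides p!; set t = 1 + p!/k. Then xy^t z has p + (p!/k)·k = p + p! copies of 0. Now the 0-count is p+p! and (1-count)-2 = (p+p!+2)-2 = p+p!, so i ≠ j-2 fails. So xy^t z = 0^{p+p!} 1^{p+p!+2} ∉ L.
This contradicts the pumping lemma, so L is not regular.

0^{p+p!} 1^{p+p!+2}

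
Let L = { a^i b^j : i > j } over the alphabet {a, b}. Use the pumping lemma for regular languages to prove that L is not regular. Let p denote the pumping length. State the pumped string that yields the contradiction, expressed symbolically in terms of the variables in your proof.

a^{p+1-k} b^p

Toward a contradiction, assume L is regular with pumping length p.
Choose w = a^{p+1} b^p ∈ L, with |w| = 2p+1 ≥ p.
Write w = xyz as guaranteed by the lemma, with |xy| ≤ p and |y| ≥ 1.
Since the first p symbols of w are all a's and |xy| ≤ p, y lies entirely in the leading a-block: y = a^k for some k with 1 ≤ k ≤ p.
Consider xy^0z = xz = a^{p+1-k} b^p. Since k ≥ 1, the a-count p+1-k is at most p, so i > j fails; thus xz ∉ L.
This is a contradiction; hence L is not regular.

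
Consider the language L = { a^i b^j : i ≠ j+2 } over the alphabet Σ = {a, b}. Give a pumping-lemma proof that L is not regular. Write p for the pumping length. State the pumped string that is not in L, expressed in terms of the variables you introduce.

Assume L is regular. Let p be the pumping length given by the pumping lemma.
Choose w = a^p b^{p+p!-2}. Since p ≠ (p+p!-2)+2 = p+p!, w ∈ L; and |w| ≥ p.
Write w = xyz as guaranteed by the lemma, with |xy| ≤ p and |y| ≥ 1.
The first p characters of w are a's, so xy (and hence y) consists only of a's. Write y = a^k, 1 ≤ k ≤ p.
Since 1 ≤ k ≤ p, k divides p!; set t = 1 + p!/k. Then xy^t z has p + (p!/k)·k = p + p! copies of a. Now the a-count is p+p! and (b-count)+2 = (p+p!-2)+2 = p+p!, so i ≠ j+2 fails. So xy^t z = a^{p+p!} b^{p+p!-2} ∉ L.
This is a contradiction; hence L is not regular.

a^{p+p!} b^{p+p!-2}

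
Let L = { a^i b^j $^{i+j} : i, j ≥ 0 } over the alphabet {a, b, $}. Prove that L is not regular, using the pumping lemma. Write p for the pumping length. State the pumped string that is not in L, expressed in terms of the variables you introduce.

a^{p+k} b^p $^{2p}

Assume L is regular. Let p be the pumping length given by the pumping lemma.
Take w = a^p b^p $^{2p} ∈ L (with i=j=p, i+j=2p), |w| = 4p ≥ p.
The pumping lemma gives a decomposition w = xyz where |xy| ≤ p and |y| > 0.
The first p characters of w are a's, so xy (and hence y) consists only of a's. Write y = a^k, 1 ≤ k ≤ p.
Consider xy^2z = a^{p+k} b^p $^{2p}. Now the a- and b-counts sum to 2p+k, but the $-count is 2p ≠ 2p+k. So xy^2z ∉ L.
This is a contradiction; hence L is not regular.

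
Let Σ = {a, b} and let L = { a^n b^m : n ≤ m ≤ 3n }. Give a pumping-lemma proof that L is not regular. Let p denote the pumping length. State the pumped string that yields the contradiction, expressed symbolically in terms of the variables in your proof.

Toward a contradiction, assume L is regular with pumping length p.
Take w = a^p b^p ∈ L (since p ≤ p ≤ 3p), with |w| = 2p ≥ p.
The pumping lemma gives a decomposition w = xyz where |xy| ≤ p and |y| > 0.
Since the first p symbols of w are all a's and |xy| ≤ p, y lies entirely in the leading a-block: y = a^k for some k with 1 ≤ k ≤ p.
Pump with i = 2: xy^2z = a^{p+k} b^p. Now n = p+k > p = m, so the condition n ≤ m fails. Thus xy^2z ∉ L.
This contradicts the pumping lemma, so L is not regular.

a^{p+k} b^p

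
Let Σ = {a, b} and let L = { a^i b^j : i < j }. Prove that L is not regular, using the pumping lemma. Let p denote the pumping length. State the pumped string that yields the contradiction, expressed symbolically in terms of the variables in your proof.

Assume L is regular; let p be its pumping constant.
Choose w = a^p b^{p+1} ∈ L, with |w| = 2p+1 ≥ p.
The pumping lemma gives a decomposition w = xyz where |xy| ≤ p and y is nonempty.
The first p characters of w are a's, so xy (and hence y) consists only of a's. Write y = a^k, 1 ≤ k ≤ p.
Consider xy^2z = a^{p+k} b^{p+1}. Since k ≥ 1, the a-count p+k is at least p+1, so i < j fails; thus xy^2z ∉ L.
This contradicts the pumping lemma, so L is not regular.

a^{p+k} b^{p+1}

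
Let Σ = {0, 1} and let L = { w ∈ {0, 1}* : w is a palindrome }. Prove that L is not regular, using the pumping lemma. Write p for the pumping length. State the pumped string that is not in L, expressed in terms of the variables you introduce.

Assume L is regular; let p be its pumping constant.
Take w = 0^p 1 0^p, a palindrome of length 2p+1 ≥ p.
The pumping lemma gives a decomposition w = xyz where |xy| ≤ p and |y| ≥ 1.
Since the first p symbols of w are all 0's and |xy| ≤ p, y lies entirely in the leading 0-block: y = 0^k for some k with 1 ≤ k ≤ p.
Pump with i = 2: xy^2z = 0^{p+k} 1 0^p. Its reverse is 0^p 1 0^{p+k}, which differs from xy^2z since k ≥ 1. So xy^2z is not a palindrome and xy^2z ∉ L.
Contradiction. Therefore L is not regular.

0^{p+k} 1 0^p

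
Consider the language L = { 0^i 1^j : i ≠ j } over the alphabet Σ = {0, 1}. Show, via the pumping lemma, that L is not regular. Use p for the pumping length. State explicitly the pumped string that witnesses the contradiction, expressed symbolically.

Assume L is regular; let p be its pumping constant.
Choose w = 0^p 1^{p+p!}. Since p ≠ p+p!, w ∈ L; and |w| ≥ p.
By the pumping lemma, w = xyz with |xy| ≤ p and |y| ≥ 1.
Since the first p symbols of w are all 0's and |xy| ≤ p, y lies entirely in the leading 0-block: y = 0^k for some k with 1 ≤ k ≤ p.
Since 1 ≤ k ≤ p, k divides p!; set t = 1 + p!/k. Then xy^t z has p + (p!/k)·k = p + p! copies of 0. Now the 0-count equals the 1-count, so i ≠ j fails. So xy^t z = 0^{p+p!} 1^{p+p!} ∉ L.
This contradicts the pumping lemma, so L is not regular.

0^{p+p!} 1^{p+p!}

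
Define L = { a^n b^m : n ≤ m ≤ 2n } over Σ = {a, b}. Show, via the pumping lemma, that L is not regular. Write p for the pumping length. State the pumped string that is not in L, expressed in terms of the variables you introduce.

Toward a contradiction, assume L is regular with pumping length p.
Take w = a^p b^p ∈ L (since p ≤ p ≤ 2p), with |w| = 2p ≥ p.
Write w = xyz as guaranteed by the lemma, with |xy| ≤ p and |y| > 0.
Since the first p symbols of w are all a's and |xy| ≤ p, y lies entirely in the leading a-block: y = a^k for some k with 1 ≤ k ≤ p.
Pump with i = 2: xy^2z = a^{p+k} b^p. Now n = p+k > p = m, so the condition n ≤ m fails. Thus xy^2z ∉ L.
This is a contradiction; hence L is not regular.

a^{p+k} b^p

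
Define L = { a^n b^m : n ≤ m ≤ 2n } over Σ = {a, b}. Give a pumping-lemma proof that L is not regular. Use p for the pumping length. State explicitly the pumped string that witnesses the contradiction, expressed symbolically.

a^{p+k} b^p

Suppose for contradiction that L is regular, and let p be the pumping length.
Take w = a^p b^p ∈ L (since p ≤ p ≤ 2p), with |w| = 2p ≥ p.
Write w = xyz as guaranteed by the lemma, with |xy| ≤ p and y is nonempty.
Since the first p symbols of w are all a's and |xy| ≤ p, y lies entirely in the leading a-block: y = a^k for some k with 1 ≤ k ≤ p.
Pump with i = 2: xy^2z = a^{p+k} b^p. Now n = p+k > p = m, so the condition n ≤ m fails. Thus xy^2z ∉ L.
Contradiction. Therefore L is not regular.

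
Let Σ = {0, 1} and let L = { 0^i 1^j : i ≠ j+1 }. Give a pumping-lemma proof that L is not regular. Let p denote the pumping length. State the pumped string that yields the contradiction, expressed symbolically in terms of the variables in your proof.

0^{p+p!} 1^{p+p!-1}

Assume L is regular; let p be its pumping constant.
Choose w = 0^p 1^{p+p!-1}. Since p ≠ (p+p!-1)+1 = p+p!, w ∈ L; and |w| ≥ p.
The pumping lemma gives a decomposition w = xyz where |xy| ≤ p and |y| ≥ 1.
Since the first p symbols of w are all 0's and |xy| ≤ p, y lies entirely in the leading 0-block: y = 0^k for some k with 1 ≤ k ≤ p.
Since 1 ≤ k ≤ p, k divides p!; set t = 1 + p!/k. Then xy^t z has p + (p!/k)·k = p + p! copies of 0. Now the 0-count is p+p! and (1-count)+1 = (p+p!-1)+1 = p+p!, so i ≠ j+1 fails. So xy^t z = 0^{p+p!} 1^{p+p!-1} ∉ L.
This contradicts the pumping lemma, so L is not regular.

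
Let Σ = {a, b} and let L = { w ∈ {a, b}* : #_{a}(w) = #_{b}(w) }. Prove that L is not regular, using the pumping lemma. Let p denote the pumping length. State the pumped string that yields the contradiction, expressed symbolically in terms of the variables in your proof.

Suppose for contradiction that L is regular, and let p be the pumping length.
Choose w = a^p b^p ∈ L with |w| = 2p ≥ p.
The pumping lemma gives a decomposition w = xyz where |xy| ≤ p and |y| ≥ 1.
Since the first p symbols of w are all a's and |xy| ≤ p, y lies entirely in the leading a-block: y = a^k for some k with 1 ≤ k ≤ p.
Pump with i = 2: xy^2z = a^{p+k} b^p has p+k occurrences of a but only p of b. Since k ≥ 1 the counts differ, so xy^2z ∉ L.
This is a contradiction; hence L is not regular.

a^{p+k} b^p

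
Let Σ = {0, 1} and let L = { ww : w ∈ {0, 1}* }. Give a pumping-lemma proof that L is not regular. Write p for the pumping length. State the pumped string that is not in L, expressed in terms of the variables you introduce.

Toward a contradiction, assume L is regular with pumping length p.
Take w = 0^p 1^p 0^p 1^p = uu where u = 0^p1^p; then w ∈ L and |w| = 4p ≥ p.
The pumping lemma gives a decomposition w = xyz where |xy| ≤ p and |y| ≥ 1.
Since the first p symbols of w are all 0's and |xy| ≤ p, y lies entirely in the leading 0-block: y = 0^k for some k with 1 ≤ k ≤ p.
Pump with i = 2: xy^2z = 0^{p+k} 1^p 0^p 1^p, of length 4p+k. Suppose this equals vv. The string starts with 0 and ends with 1, so v does too; thus the boundary between the two copies of v is a 1→0 transition. There is exactly one such transition, at position 2p+k, so |v| = 2p+k and |vv| = 4p+2k ≠ 4p+k since k ≥ 1. So xy^2z ∉ L.
Contradiction. Therefore L is not regular.

0^{p+k} 1^p 0^p 1^p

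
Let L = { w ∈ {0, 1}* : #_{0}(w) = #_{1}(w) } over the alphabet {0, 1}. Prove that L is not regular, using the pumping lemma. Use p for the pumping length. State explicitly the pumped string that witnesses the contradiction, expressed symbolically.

Suppose for contradiction that L is regular, and let p be the pumping length.
Choose w = 0^p 1^p ∈ L with |w| = 2p ≥ p.
The pumping lemma gives a decomposition w = xyz where |xy| ≤ p and y is nonempty.
Since the first p symbols of w are all 0's and |xy| ≤ p, y lies entirely in the leading 0-block: y = 0^k for some k with 1 ≤ k ≤ p.
Pump with i = 2: xy^2z = 0^{p+k} 1^p has p+k occurrences of 0 but only p of 1. Since k ≥ 1 the counts differ, so xy^2z ∉ L.
This is a contradiction; hence L is not regular.

0^{p+k} 1^p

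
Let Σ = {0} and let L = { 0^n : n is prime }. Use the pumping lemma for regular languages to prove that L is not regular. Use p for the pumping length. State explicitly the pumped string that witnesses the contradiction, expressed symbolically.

0^{q(1+k)}

Suppose for contradiction that L is regular, and let p be the pumping length.
Let q be a prime with q ≥ p+2 (infinitely many primes exist), and take w = 0^q ∈ L with |w| = q ≥ p.
By the pumping lemma, w = xyz with |xy| ≤ p and y is nonempty.
Then y = 0^k for some k with 1 ≤ k ≤ p.
Since 1 ≤ k ≤ p, |xz| = q-k. Pump with i = q+1: |xy^{q+1}z| = (q-k)+(q+1)k = q+qk = q(1+k), which is composite (both factors ≥ 2). So xy^{q+1}z = 0^{q(1+k)} ∉ L.
Contradiction. Therefore L is not regular.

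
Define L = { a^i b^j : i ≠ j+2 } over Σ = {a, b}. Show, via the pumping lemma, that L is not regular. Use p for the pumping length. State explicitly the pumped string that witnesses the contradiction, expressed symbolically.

a^{p+p!} b^{p+p!-2}

Assume L is regular. Let p be the pumping length given by the pumping lemma.
Choose w = a^p b^{p+p!-2}. Since p ≠ (p+p!-2)+2 = p+p!, w ∈ L; and |w| ≥ p.
By the pumping lemma, w = xyz with |xy| ≤ p and |y| > 0.
Because |xy| ≤ p and w begins with p copies of a, we have y = a^k with 1 ≤ k ≤ p.
Since 1 ≤ k ≤ p, k divides p!; set t = 1 + p!/k. Then xy^t z has p + (p!/k)·k = p + p! copies of a. Now the a-count is p+p! and (b-count)+2 = (p+p!-2)+2 = p+p!, so i ≠ j+2 fails. So xy^t z = a^{p+p!} b^{p+p!-2} ∉ L.
This contradicts the pumping lemma, so L is not regular.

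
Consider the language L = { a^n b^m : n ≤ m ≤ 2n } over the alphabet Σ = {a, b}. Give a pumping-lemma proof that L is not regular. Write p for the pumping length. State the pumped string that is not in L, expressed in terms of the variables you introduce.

Suppose for contradiction that L is regular, and let p be the pumping length.
Take w = a^p b^p ∈ L (since p ≤ p ≤ 2p), with |w| = 2p ≥ p.
The pumping lemma gives a decomposition w = xyz where |xy| ≤ p and y is nonempty.
Because |xy| ≤ p and w begins with p copies of a, we have y = a^k with 1 ≤ k ≤ p.
Pump with i = 2: xy^2z = a^{p+k} b^p. Now n = p+k > p = m, so the condition n ≤ m fails. Thus xy^2z ∉ L.
This contradicts the pumping lemma, so L is not regular.

a^{p+k} b^p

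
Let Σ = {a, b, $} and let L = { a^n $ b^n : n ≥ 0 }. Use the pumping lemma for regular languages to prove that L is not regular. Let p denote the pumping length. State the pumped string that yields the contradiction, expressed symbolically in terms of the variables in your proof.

Suppose for contradiction that L is regular, and let p be the pumping length.
Take w = a^p $ b^p ∈ L with |w| = 2p+1 ≥ p.
The pumping lemma gives a decomposition w = xyz where |xy| ≤ p and y is nonempty.
Because |xy| ≤ p and w begins with p copies of a, we have y = a^k with 1 ≤ k ≤ p.
Pump with i = 2: xy^2z = a^{p+k} $ b^p, which would require p+k = p. But k ≥ 1, so xy^2z ∉ L.
This is a contradiction; hence L is not regular.

a^{p+k} $ b^p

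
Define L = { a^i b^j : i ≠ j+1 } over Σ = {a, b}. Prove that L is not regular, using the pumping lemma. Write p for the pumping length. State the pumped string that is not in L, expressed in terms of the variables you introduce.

Suppose for contradiction that L is regular, and let p be the pumping length.
Choose w = a^p b^{p+p!-1}. Since p ≠ (p+p!-1)+1 = p+p!, w ∈ L; and |w| ≥ p.
Write w = xyz as guaranteed by the lemma, with |xy| ≤ p and y is nonempty.
Since the first p symbols of w are all a's and |xy| ≤ p, y lies entirely in the leading a-block: y = a^k for some k with 1 ≤ k ≤ p.
Since 1 ≤ k ≤ p, k divides p!; set t = 1 + p!/k. Then xy^t z has p + (p!/k)·k = p + p! copies of a. Now the a-count is p+p! and (b-count)+1 = (p+p!-1)+1 = p+p!, so i ≠ j+1 fails. So xy^t z = a^{p+p!} b^{p+p!-1} ∉ L.
This contradicts the pumping lemma, so L is not regular.

a^{p+p!} b^{p+p!-1}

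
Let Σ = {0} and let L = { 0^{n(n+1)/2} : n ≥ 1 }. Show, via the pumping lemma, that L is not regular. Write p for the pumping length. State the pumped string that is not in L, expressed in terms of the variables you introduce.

Toward a contradiction, assume L is regular with pumping length p.
Take w = 0^{p(p+1)/2} ∈ L with |w| = p(p+1)/2 ≥ p.
The pumping lemma gives a decomposition w = xyz where |xy| ≤ p and y is nonempty.
Then y = 0^k for some k with 1 ≤ k ≤ p.
Pump with i = 2: xy^2z = 0^{p(p+1)/2+k}. Since 1 ≤ k ≤ p, p(p+1)/2 < p(p+1)/2+k ≤ p(p+1)/2+p < (p+1)(p+2)/2, so p(p+1)/2+k is strictly between consecutive triangular numbers. So xy^2z ∉ L.
Contradiction. Therefore L is not regular.

0^{p(p+1)/2+k}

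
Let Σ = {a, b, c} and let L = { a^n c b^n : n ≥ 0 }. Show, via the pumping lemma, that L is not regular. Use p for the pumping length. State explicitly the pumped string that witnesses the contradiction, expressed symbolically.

Assume L is regular; let p be its pumping constant.
Take w = a^p c b^p ∈ L with |w| = 2p+1 ≥ p.
The pumping lemma gives a decomposition w = xyz where |xy| ≤ p and |y| ≥ 1.
The first p characters of w are a's, so xy (and hence y) consists only of a's. Write y = a^k, 1 ≤ k ≤ p.
Pump with i = 2: xy^2z = a^{p+k} c b^p, which would require p+k = p. But k ≥ 1, so xy^2z ∉ L.
Contradiction. Therefore L is not regular.

a^{p+k} c b^p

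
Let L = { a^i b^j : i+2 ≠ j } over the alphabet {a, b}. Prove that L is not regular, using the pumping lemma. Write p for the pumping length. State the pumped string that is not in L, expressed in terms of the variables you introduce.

Suppose for contradiction that L is regular, and let p be the pumping length.
Choose w = a^p b^{p+p!+2}. Since p ≠ (p+p!+2)-2 = p+p!, w ∈ L; and |w| ≥ p.
The pumping lemma gives a decomposition w = xyz where |xy| ≤ p and |y| ≥ 1.
Since the first p symbols of w are all a's and |xy| ≤ p, y lies entirely in the leading a-block: y = a^k for some k with 1 ≤ k ≤ p.
Since 1 ≤ k ≤ p, k divides p!; set t = 1 + p!/k. Then xy^t z has p + (p!/k)·k = p + p! copies of a. Now the a-count is p+p! and (b-count)-2 = (p+p!+2)-2 = p+p!, so i+2 ≠ j fails. So xy^t z = a^{p+p!} b^{p+p!+2} ∉ L.
This is a contradiction; hence L is not regular.

a^{p+p!} b^{p+p!+2}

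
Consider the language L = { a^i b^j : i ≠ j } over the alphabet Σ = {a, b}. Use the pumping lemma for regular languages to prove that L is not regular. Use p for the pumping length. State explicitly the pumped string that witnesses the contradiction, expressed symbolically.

Suppose for contradiction that L is regular, and let p be the pumping length.
Choose w = a^p b^{p+p!}. Since p ≠ p+p!, w ∈ L; and |w| ≥ p.
Write w = xyz as guaranteed by the lemma, with |xy| ≤ p and y is nonempty.
Because |xy| ≤ p and w begins with p copies of a, we have y = a^k with 1 ≤ k ≤ p.
Since 1 ≤ k ≤ p, k divides p!; set t = 1 + p!/k. Then xy^t z has p + (p!/k)·k = p + p! copies of a. Now the a-count equals the b-count, so i ≠ j fails. So xy^t z = a^{p+p!} b^{p+p!} ∉ L.
This contradicts the pumping lemma, so L is not regular.

a^{p+p!} b^{p+p!}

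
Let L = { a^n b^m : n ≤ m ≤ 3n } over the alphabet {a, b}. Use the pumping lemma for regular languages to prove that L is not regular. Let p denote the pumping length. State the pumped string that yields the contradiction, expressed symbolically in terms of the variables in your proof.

Suppose for contradiction that L is regular, and let p be the pumping length.
Take w = a^p b^p ∈ L (since p ≤ p ≤ 3p), with |w| = 2p ≥ p.
The pumping lemma gives a decomposition w = xyz where |xy| ≤ p and |y| > 0.
The first p characters of w are a's, so xy (and hence y) consists only of a's. Write y = a^k, 1 ≤ k ≤ p.
Pump with i = 2: xy^2z = a^{p+k} b^p. Now n = p+k > p = m, so the condition n ≤ m fails. Thus xy^2z ∉ L.
This is a contradiction; hence L is not regular.

a^{p+k} b^p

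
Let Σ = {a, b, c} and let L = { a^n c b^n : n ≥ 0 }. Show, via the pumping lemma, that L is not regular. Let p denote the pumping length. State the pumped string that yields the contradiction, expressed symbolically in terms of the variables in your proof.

Toward a contradiction, assume L is regular with pumping length p.
Take w = a^p c b^p ∈ L with |w| = 2p+1 ≥ p.
By the pumping lemma, w = xyz with |xy| ≤ p and |y| ≥ 1.
The first p characters of w are a's, so xy (and hence y) consists only of a's. Write y = a^k, 1 ≤ k ≤ p.
Pump with i = 2: xy^2z = a^{p+k} c b^p, which would require p+k = p. But k ≥ 1, so xy^2z ∉ L.
This contradicts the pumping lemma, so L is not regular.

a^{p+k} c b^p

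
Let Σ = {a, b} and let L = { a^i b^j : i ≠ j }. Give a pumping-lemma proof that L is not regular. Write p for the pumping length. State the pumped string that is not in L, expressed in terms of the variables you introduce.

Toward a contradiction, assume L is regular with pumping length p.
Choose w = a^p b^{p+p!}. Since p ≠ p+p!, w ∈ L; and |w| ≥ p.
The pumping lemma gives a decomposition w = xyz where |xy| ≤ p and |y| > 0.
The first p characters of w are a's, so xy (and hence y) consists only of a's. Write y = a^k, 1 ≤ k ≤ p.
Since 1 ≤ k ≤ p, k divides p!; set t = 1 + p!/k. Then xy^t z has p + (p!/k)·k = p + p! copies of a. Now the a-count equals the b-count, so i ≠ j fails. So xy^t z = a^{p+p!} b^{p+p!} ∉ L.
This contradicts the pumping lemma, so L is not regular.

a^{p+p!} b^{p+p!}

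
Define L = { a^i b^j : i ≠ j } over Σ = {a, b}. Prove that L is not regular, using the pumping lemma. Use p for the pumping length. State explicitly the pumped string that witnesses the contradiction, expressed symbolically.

a^{p+p!} b^{p+p!}

Toward a contradiction, assume L is regular with pumping length p.
Choose w = a^p b^{p+p!}. Since p ≠ p+p!, w ∈ L; and |w| ≥ p.
The pumping lemma gives a decomposition w = xyz where |xy| ≤ p and y is nonempty.
The first p characters of w are a's, so xy (and hence y) consists only of a's. Write y = a^k, 1 ≤ k ≤ p.
Since 1 ≤ k ≤ p, k divides p!; set t = 1 + p!/k. Then xy^t z has p + (p!/k)·k = p + p! copies of a. Now the a-count equals the b-count, so i ≠ j fails. So xy^t z = a^{p+p!} b^{p+p!} ∉ L.
Contradiction. Therefore L is not regular.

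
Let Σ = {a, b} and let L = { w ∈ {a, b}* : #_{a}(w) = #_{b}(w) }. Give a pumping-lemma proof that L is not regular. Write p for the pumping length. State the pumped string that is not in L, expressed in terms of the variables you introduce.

Suppose for contradiction that L is regular, and let p be the pumping length.
Choose w = a^p b^p ∈ L with |w| = 2p ≥ p.
By the pumping lemma, w = xyz with |xy| ≤ p and |y| ≥ 1.
Since the first p symbols of w are all a's and |xy| ≤ p, y lies entirely in the leading a-block: y = a^k for some k with 1 ≤ k ≤ p.
Pump with i = 2: xy^2z = a^{p+k} b^p has p+k occurrences of a but only p of b. Since k ≥ 1 the counts differ, so xy^2z ∉ L.
Contradiction. Therefore L is not regular.

a^{p+k} b^p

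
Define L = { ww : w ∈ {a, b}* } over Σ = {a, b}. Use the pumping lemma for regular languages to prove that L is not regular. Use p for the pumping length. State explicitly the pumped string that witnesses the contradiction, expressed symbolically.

Suppose for contradiction that L is regular, and let p be the pumping length.
Take w = a^p b^p a^p b^p = uu where u = a^pb^p; then w ∈ L and |w| = 4p ≥ p.
Write w = xyz as guaranteed by the lemma, with |xy| ≤ p and |y| > 0.
Because |xy| ≤ p and w begins with p copies of a, we have y = a^k with 1 ≤ k ≤ p.
Pump with i = 2: xy^2z = a^{p+k} b^p a^p b^p, of length 4p+k. Suppose this equals vv. The string starts with a and ends with b, so v does too; thus the boundary between the two copies of v is a b→a transition. There is exactly one such transition, at position 2p+k, so |v| = 2p+k and |vv| = 4p+2k ≠ 4p+k since k ≥ 1. So xy^2z ∉ L.
Contradiction. Therefore L is not regular.

a^{p+k} b^p a^p b^p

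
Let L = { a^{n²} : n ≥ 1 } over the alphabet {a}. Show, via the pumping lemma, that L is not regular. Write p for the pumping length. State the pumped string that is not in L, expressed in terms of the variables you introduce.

a^{p²+k}

Suppose for contradiction that L is regular, and let p be the pumping length.
Take w = a^{p²} ∈ L with |w| = p² ≥ p.
By the pumping lemma, w = xyz with |xy| ≤ p and y is nonempty.
Then y = a^k for some k with 1 ≤ k ≤ p.
Pump with i = 2: xy^2z = a^{p²+k}. Since 1 ≤ k ≤ p, p² < p²+k ≤ p²+p < (p+1)², so p²+k lies strictly between consecutive squares and is not a perfect square. So xy^2z ∉ L.
This contradicts the pumping lemma, so L is not regular.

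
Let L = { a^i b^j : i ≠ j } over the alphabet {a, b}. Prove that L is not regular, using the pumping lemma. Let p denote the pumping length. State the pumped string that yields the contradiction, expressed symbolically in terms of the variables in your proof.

a^{p+p!} b^{p+p!}

Toward a contradiction, assume L is regular with pumping length p.
Choose w = a^p b^{p+p!}. Since p ≠ p+p!, w ∈ L; and |w| ≥ p.
By the pumping lemma, w = xyz with |xy| ≤ p and y is nonempty.
Since the first p symbols of w are all a's and |xy| ≤ p, y lies entirely in the leading a-block: y = a^k for some k with 1 ≤ k ≤ p.
Since 1 ≤ k ≤ p, k divides p!; set t = 1 + p!/k. Then xy^t z has p + (p!/k)·k = p + p! copies of a. Now the a-count equals the b-count, so i ≠ j fails. So xy^t z = a^{p+p!} b^{p+p!} ∉ L.
This is a contradiction; hence L is not regular.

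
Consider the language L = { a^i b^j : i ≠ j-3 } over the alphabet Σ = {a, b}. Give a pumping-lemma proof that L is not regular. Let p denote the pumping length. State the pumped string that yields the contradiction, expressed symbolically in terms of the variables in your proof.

Suppose for contradiction that L is regular, and let p be the pumping length.
Choose w = a^p b^{p+p!+3}. Since p ≠ (p+p!+3)-3 = p+p!, w ∈ L; and |w| ≥ p.
Write w = xyz as guaranteed by the lemma, with |xy| ≤ p and |y| > 0.
Since the first p symbols of w are all a's and |xy| ≤ p, y lies entirely in the leading a-block: y = a^k for some k with 1 ≤ k ≤ p.
Since 1 ≤ k ≤ p, k divides p!; set t = 1 + p!/k. Then xy^t z has p + (p!/k)·k = p + p! copies of a. Now the a-count is p+p! and (b-count)-3 = (p+p!+3)-3 = p+p!, so i ≠ j-3 fails. So xy^t z = a^{p+p!} b^{p+p!+3} ∉ L.
Contradiction. Therefore L is not regular.

a^{p+p!} b^{p+p!+3}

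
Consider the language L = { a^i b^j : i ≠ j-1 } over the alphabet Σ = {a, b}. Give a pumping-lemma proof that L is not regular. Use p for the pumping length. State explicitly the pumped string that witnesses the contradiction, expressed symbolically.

Assume L is regular. Let p be the pumping length given by the pumping lemma.
Choose w = a^p b^{p+p!+1}. Since p ≠ (p+p!+1)-1 = p+p!, w ∈ L; and |w| ≥ p.
By the pumping lemma, w = xyz with |xy| ≤ p and y is nonempty.
Because |xy| ≤ p and w begins with p copies of a, we have y = a^k with 1 ≤ k ≤ p.
Since 1 ≤ k ≤ p, k divides p!; set t = 1 + p!/k. Then xy^t z has p + (p!/k)·k = p + p! copies of a. Now the a-count is p+p! and (b-count)-1 = (p+p!+1)-1 = p+p!, so i ≠ j-1 fails. So xy^t z = a^{p+p!} b^{p+p!+1} ∉ L.
This is a contradiction; hence L is not regular.

a^{p+p!} b^{p+p!+1}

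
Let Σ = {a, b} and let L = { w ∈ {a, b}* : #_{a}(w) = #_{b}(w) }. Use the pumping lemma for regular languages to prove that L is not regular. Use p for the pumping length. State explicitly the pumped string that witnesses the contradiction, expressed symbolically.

a^{p+k} b^p

Assume L is regular. Let p be the pumping length given by the pumping lemma.
Choose w = a^p b^p ∈ L with |w| = 2p ≥ p.
Write w = xyz as guaranteed by the lemma, with |xy| ≤ p and |y| ≥ 1.
Since the first p symbols of w are all a's and |xy| ≤ p, y lies entirely in the leading a-block: y = a^k for some k with 1 ≤ k ≤ p.
Pump with i = 2: xy^2z = a^{p+k} b^p has p+k occurrences of a but only p of b. Since k ≥ 1 the counts differ, so xy^2z ∉ L.
This is a contradiction; hence L is not regular.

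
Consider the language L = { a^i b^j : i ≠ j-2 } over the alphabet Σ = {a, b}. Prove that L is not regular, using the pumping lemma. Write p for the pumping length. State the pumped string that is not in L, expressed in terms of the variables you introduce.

Toward a contradiction, assume L is regular with pumping length p.
Choose w = a^p b^{p+p!+2}. Since p ≠ (p+p!+2)-2 = p+p!, w ∈ L; and |w| ≥ p.
By the pumping lemma, w = xyz with |xy| ≤ p and y is nonempty.
Since the first p symbols of w are all a's and |xy| ≤ p, y lies entirely in the leading a-block: y = a^k for some k with 1 ≤ k ≤ p.
Since 1 ≤ k ≤ p, k divides p!; set t = 1 + p!/k. Then xy^t z has p + (p!/k)·k = p + p! copies of a. Now the a-count is p+p! and (b-count)-2 = (p+p!+2)-2 = p+p!, so i ≠ j-2 fails. So xy^t z = a^{p+p!} b^{p+p!+2} ∉ L.
This contradicts the pumping lemma, so L is not regular.

a^{p+p!} b^{p+p!+2}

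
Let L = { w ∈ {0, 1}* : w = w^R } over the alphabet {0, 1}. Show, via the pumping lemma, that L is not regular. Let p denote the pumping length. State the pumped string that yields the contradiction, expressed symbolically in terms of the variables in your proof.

Toward a contradiction, assume L is regular with pumping length p.
Take w = 0^p 1 0^p, a palindrome of length 2p+1 ≥ p.
Write w = xyz as guaranteed by the lemma, with |xy| ≤ p and |y| > 0.
Because |xy| ≤ p and w begins with p copies of 0, we have y = 0^k with 1 ≤ k ≤ p.
Pump with i = 2: xy^2z = 0^{p+k} 1 0^p. Its reverse is 0^p 1 0^{p+k}, which differs from xy^2z since k ≥ 1. So xy^2z is not a palindrome and xy^2z ∉ L.
Contradiction. Therefore L is not regular.

0^{p+k} 1 0^p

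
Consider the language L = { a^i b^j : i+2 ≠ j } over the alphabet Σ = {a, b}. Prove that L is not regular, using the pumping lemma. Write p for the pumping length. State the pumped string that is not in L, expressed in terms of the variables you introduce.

a^{p+p!} b^{p+p!+2}

Toward a contradiction, assume L is regular with pumping length p.
Choose w = a^p b^{p+p!+2}. Since p ≠ (p+p!+2)-2 = p+p!, w ∈ L; and |w| ≥ p.
Write w = xyz as guaranteed by the lemma, with |xy| ≤ p and |y| ≥ 1.
Because |xy| ≤ p and w begins with p copies of a, we have y = a^k with 1 ≤ k ≤ p.
Since 1 ≤ k ≤ p, k divides p!; set t = 1 + p!/k. Then xy^t z has p + (p!/k)·k = p + p! copies of a. Now the a-count is p+p! and (b-count)-2 = (p+p!+2)-2 = p+p!, so i+2 ≠ j fails. So xy^t z = a^{p+p!} b^{p+p!+2} ∉ L.
Contradiction. Therefore L is not regular.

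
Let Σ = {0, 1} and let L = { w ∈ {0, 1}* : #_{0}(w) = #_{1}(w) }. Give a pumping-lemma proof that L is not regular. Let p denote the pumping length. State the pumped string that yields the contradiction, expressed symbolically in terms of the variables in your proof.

Assume L is regular; let p be its pumping constant.
Choose w = 0^p 1^p ∈ L with |w| = 2p ≥ p.
By the pumping lemma, w = xyz with |xy| ≤ p and |y| ≥ 1.
Since the first p symbols of w are all 0's and |xy| ≤ p, y lies entirely in the leading 0-block: y = 0^k for some k with 1 ≤ k ≤ p.
Pump with i = 2: xy^2z = 0^{p+k} 1^p has p+k occurrences of 0 but only p of 1. Since k ≥ 1 the counts differ, so xy^2z ∉ L.
This is a contradiction; hence L is not regular.

0^{p+k} 1^p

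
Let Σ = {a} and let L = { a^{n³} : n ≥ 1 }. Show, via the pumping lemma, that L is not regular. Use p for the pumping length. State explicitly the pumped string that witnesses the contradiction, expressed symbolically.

a^{p³+k}

Assume L is regular; let p be its pumping constant.
Take w = a^{p³} ∈ L with |w| = p³ ≥ p.
Write w = xyz as guaranteed by the lemma, with |xy| ≤ p and |y| ≥ 1.
Then y = a^k for some k with 1 ≤ k ≤ p.
Pump with i = 2: xy^2z = a^{p³+k}. Since 1 ≤ k ≤ p, p³ < p³+k ≤ p³+p < p³+3p²+3p+1 = (p+1)³, so p³+k is not a perfect cube. So xy^2z ∉ L.
This contradicts the pumping lemma, so L is not regular.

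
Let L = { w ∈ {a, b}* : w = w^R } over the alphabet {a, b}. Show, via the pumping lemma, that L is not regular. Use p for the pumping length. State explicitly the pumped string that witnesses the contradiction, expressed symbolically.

Toward a contradiction, assume L is regular with pumping length p.
Take w = a^p b a^p, a palindrome of length 2p+1 ≥ p.
Write w = xyz as guaranteed by the lemma, with |xy| ≤ p and |y| > 0.
Since the first p symbols of w are all a's and |xy| ≤ p, y lies entirely in the leading a-block: y = a^k for some k with 1 ≤ k ≤ p.
Pump with i = 2: xy^2z = a^{p+k} b a^p. Its reverse is a^p b a^{p+k}, which differs from xy^2z since k ≥ 1. So xy^2z is not a palindrome and xy^2z ∉ L.
This is a contradiction; hence L is not regular.

a^{p+k} b a^p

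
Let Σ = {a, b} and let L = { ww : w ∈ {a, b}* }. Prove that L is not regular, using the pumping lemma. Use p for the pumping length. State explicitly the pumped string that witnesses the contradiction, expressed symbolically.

a^{p+k} b^p a^p b^p

Assume L is regular; let p be its pumping constant.
Take w = a^p b^p a^p b^p = uu where u = a^pb^p; then w ∈ L and |w| = 4p ≥ p.
Write w = xyz as guaranteed by the lemma, with |xy| ≤ p and |y| > 0.
Because |xy| ≤ p and w begins with p copies of a, we have y = a^k with 1 ≤ k ≤ p.
Pump with i = 2: xy^2z = a^{p+k} b^p a^p b^p, of length 4p+k. Suppose this equals vv. The string starts with a and ends with b, so v does too; thus the boundary between the two copies of v is a b→a transition. There is exactly one such transition, at position 2p+k, so |v| = 2p+k and |vv| = 4p+2k ≠ 4p+k since k ≥ 1. So xy^2z ∉ L.
This is a contradiction; hence L is not regular.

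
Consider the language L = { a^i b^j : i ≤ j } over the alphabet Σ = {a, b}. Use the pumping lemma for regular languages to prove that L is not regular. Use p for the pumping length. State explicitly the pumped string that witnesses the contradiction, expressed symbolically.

Toward a contradiction, assume L is regular with pumping length p.
Choose w = a^p b^p ∈ L, with |w| = 2p ≥ p.
Write w = xyz as guaranteed by the lemma, with |xy| ≤ p and |y| ≥ 1.
Since the first p symbols of w are all a's and |xy| ≤ p, y lies entirely in the leading a-block: y = a^k for some k with 1 ≤ k ≤ p.
Consider xy^2z = a^{p+k} b^p. Since k ≥ 1, the a-count p+k exceeds the b-count p, so i ≤ j fails; thus xy^2z ∉ L.
Contradiction. Therefore L is not regular.

a^{p+k} b^p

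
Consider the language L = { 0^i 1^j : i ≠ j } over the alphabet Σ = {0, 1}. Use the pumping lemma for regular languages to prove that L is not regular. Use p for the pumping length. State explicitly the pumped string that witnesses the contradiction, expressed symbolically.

Assume L is regular; let p be its pumping constant.
Choose w = 0^p 1^{p+p!}. Since p ≠ p+p!, w ∈ L; and |w| ≥ p.
The pumping lemma gives a decomposition w = xyz where |xy| ≤ p and |y| > 0.
Because |xy| ≤ p and w begins with p copies of 0, we have y = 0^k with 1 ≤ k ≤ p.
Since 1 ≤ k ≤ p, k divides p!; set t = 1 + p!/k. Then xy^t z has p + (p!/k)·k = p + p! copies of 0. Now the 0-count equals the 1-count, so i ≠ j fails. So xy^t z = 0^{p+p!} 1^{p+p!} ∉ L.
Contradiction. Therefore L is not regular.

0^{p+p!} 1^{p+p!}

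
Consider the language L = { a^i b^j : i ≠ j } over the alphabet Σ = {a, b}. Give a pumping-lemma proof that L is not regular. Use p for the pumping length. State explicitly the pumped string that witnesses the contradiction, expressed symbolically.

Assume L is regular; let p be its pumping constant.
Choose w = a^p b^{p+p!}. Since p ≠ p+p!, w ∈ L; and |w| ≥ p.
By the pumping lemma, w = xyz with |xy| ≤ p and y is nonempty.
The first p characters of w are a's, so xy (and hence y) consists only of a's. Write y = a^k, 1 ≤ k ≤ p.
Since 1 ≤ k ≤ p, k divides p!; set t = 1 + p!/k. Then xy^t z has p + (p!/k)·k = p + p! copies of a. Now the a-count equals the b-count, so i ≠ j fails. So xy^t z = a^{p+p!} b^{p+p!} ∉ L.
This contradicts the pumping lemma, so L is not regular.

a^{p+p!} b^{p+p!}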